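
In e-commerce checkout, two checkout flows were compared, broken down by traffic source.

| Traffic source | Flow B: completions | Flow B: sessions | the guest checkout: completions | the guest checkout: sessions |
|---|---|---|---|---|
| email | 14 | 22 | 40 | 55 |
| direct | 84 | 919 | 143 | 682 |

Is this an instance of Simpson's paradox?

No

Email: Flow B 14/22 = 63.6%, the guest checkout 40/55 = 72.7% → the guest checkout
Direct: Flow B 84/919 = 9.1%, the guest checkout 143/682 = 21.0% → the guest checkout
Overall: Flow B 98/941 = 10.4%, the guest checkout 183/737 = 24.8% → the guest checkout
The guest checkout wins overall and in every traffic group — no reversal.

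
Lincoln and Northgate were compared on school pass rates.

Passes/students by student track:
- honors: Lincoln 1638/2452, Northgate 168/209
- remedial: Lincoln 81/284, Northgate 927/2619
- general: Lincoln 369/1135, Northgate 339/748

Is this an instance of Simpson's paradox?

Honors: Lincoln 1638/2452 = 66.8%, Northgate 168/209 = 80.4% → Northgate
Remedial: Lincoln 81/284 = 28.5%, Northgate 927/2619 = 35.4% → Northgate
General: Lincoln 369/1135 = 32.5%, Northgate 339/748 = 45.3% → Northgate
Overall: Lincoln 2088/3871 = 53.9%, Northgate 1434/3576 = 40.1% → Lincoln
Northgate wins each student group but Lincoln wins overall — the comparison reverses. Northgate's students skew toward remedial, which has a lower base rate.

Yes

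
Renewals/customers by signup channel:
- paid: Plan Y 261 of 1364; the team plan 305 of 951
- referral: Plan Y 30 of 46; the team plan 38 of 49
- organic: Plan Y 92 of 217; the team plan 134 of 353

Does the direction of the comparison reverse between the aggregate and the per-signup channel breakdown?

Paid: Plan Y 261/1364 = 19.1%, the team plan 305/951 = 32.1% → the team plan
Referral: Plan Y 30/46 = 65.2%, the team plan 38/49 = 77.6% → the team plan
Organic: Plan Y 92/217 = 42.4%, the team plan 134/353 = 38.0% → Plan Y
Overall: Plan Y 383/1627 = 23.5%, the team plan 477/1353 = 35.3% → the team plan
Neither sweeps: Plan Y wins 1 of 3 groups, the team plan wins 2. The team plan wins overall but not every group — no Simpson reversal.

No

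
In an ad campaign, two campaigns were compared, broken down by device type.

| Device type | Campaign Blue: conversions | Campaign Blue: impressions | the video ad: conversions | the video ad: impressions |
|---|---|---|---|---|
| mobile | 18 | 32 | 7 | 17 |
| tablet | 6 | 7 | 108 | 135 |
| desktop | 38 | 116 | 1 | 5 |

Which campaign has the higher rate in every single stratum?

Mobile: Campaign Blue 18/32 = 56.2%, the video ad 7/17 = 41.2% → Campaign Blue
Tablet: Campaign Blue 6/7 = 85.7%, the video ad 108/135 = 80.0% → Campaign Blue
Desktop: Campaign Blue 38/116 = 32.8%, the video ad 1/5 = 20.0% → Campaign Blue
Campaign Blue has the higher rate in all 3 groups.

Campaign Blue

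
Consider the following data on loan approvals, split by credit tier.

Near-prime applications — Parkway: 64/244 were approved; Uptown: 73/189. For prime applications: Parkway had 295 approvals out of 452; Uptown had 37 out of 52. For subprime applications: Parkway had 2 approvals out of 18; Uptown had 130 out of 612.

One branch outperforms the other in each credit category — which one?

Uptown

Near-prime: Parkway 64/244 = 26.2%, Uptown 73/189 = 38.6% → Uptown
Prime: Parkway 295/452 = 65.3%, Uptown 37/52 = 71.2% → Uptown
Subprime: Parkway 2/18 = 11.1%, Uptown 130/612 = 21.2% → Uptown
Uptown has the higher rate in all 3 groups.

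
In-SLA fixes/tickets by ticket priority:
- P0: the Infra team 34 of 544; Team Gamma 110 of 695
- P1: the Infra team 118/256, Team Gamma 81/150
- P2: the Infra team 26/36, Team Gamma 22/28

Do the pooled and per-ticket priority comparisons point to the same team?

Yes

P0: the Infra team 34/544 = 6.2%, Team Gamma 110/695 = 15.8% → Team Gamma
P1: the Infra team 118/256 = 46.1%, Team Gamma 81/150 = 54.0% → Team Gamma
P2: the Infra team 26/36 = 72.2%, Team Gamma 22/28 = 78.6% → Team Gamma
Overall: the Infra team 178/836 = 21.3%, Team Gamma 213/873 = 24.4% → Team Gamma
Team Gamma wins overall and in every ticket group — no reversal.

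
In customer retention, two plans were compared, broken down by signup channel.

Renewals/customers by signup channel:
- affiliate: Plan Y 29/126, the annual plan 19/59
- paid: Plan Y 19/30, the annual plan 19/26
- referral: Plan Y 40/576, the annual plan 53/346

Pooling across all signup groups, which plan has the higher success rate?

the annual plan

Affiliate: Plan Y 29/126 = 23.0%, the annual plan 19/59 = 32.2% → the annual plan
Paid: Plan Y 19/30 = 63.3%, the annual plan 19/26 = 73.1% → the annual plan
Referral: Plan Y 40/576 = 6.9%, the annual plan 53/346 = 15.3% → the annual plan
Overall: Plan Y 88/732 = 12.0%, the annual plan 91/431 = 21.1% → the annual plan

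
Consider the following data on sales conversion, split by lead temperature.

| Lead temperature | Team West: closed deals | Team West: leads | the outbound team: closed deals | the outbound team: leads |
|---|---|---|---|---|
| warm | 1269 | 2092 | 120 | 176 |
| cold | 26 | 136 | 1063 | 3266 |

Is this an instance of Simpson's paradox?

Yes

Warm: Team West 1269/2092 = 60.7%, the outbound team 120/176 = 68.2% → the outbound team
Cold: Team West 26/136 = 19.1%, the outbound team 1063/3266 = 32.5% → the outbound team
Overall: Team West 1295/2228 = 58.1%, the outbound team 1183/3442 = 34.4% → Team West
The outbound team wins each lead group but Team West wins overall — the comparison reverses. The outbound team's leads skew toward cold, which has a lower base rate.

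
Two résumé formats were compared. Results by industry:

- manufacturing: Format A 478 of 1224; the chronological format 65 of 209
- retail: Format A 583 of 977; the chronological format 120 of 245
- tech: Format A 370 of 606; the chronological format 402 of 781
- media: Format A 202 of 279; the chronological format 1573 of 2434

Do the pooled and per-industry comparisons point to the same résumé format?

No

Manufacturing: Format A 478/1224 = 39.1%, the chronological format 65/209 = 31.1% → Format A
Retail: Format A 583/977 = 59.7%, the chronological format 120/245 = 49.0% → Format A
Tech: Format A 370/606 = 61.1%, the chronological format 402/781 = 51.5% → Format A
Media: Format A 202/279 = 72.4%, the chronological format 1573/2434 = 64.6% → Format A
Overall: Format A 1633/3086 = 52.9%, the chronological format 2160/3669 = 58.9% → the chronological format
Format A wins each industry group but the chronological format wins overall — the comparison reverses. Format A's applications skew toward manufacturing, which has a lower base rate.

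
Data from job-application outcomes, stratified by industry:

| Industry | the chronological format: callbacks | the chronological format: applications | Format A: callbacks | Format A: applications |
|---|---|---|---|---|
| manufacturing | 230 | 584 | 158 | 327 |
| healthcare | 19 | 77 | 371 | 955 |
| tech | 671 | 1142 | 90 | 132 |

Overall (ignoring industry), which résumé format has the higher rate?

the chronological format

Manufacturing: the chronological format 230/584 = 39.4%, Format A 158/327 = 48.3% → Format A
Healthcare: the chronological format 19/77 = 24.7%, Format A 371/955 = 38.8% → Format A
Tech: the chronological format 671/1142 = 58.8%, Format A 90/132 = 68.2% → Format A
Overall: the chronological format 920/1803 = 51.0%, Format A 619/1414 = 43.8% → the chronological format
(Format A wins every industry group but the chronological format wins overall — Format A's applications skew toward the low-rate healthcare group.)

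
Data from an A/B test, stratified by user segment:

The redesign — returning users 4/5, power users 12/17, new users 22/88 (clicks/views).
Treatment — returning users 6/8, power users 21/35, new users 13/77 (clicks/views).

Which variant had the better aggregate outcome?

the redesign

Returning users: the redesign 4/5 = 80.0%, Treatment 6/8 = 75.0% → the redesign
Power users: the redesign 12/17 = 70.6%, Treatment 21/35 = 60.0% → the redesign
New users: the redesign 22/88 = 25.0%, Treatment 13/77 = 16.9% → the redesign
Overall: the redesign 38/110 = 34.5%, Treatment 40/120 = 33.3% → the redesign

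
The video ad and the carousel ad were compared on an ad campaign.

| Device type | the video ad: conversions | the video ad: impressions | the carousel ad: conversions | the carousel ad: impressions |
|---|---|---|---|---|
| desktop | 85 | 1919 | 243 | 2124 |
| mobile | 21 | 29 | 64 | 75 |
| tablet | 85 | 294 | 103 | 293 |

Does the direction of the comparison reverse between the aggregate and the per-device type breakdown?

Desktop: the video ad 85/1919 = 4.4%, the carousel ad 243/2124 = 11.4% → the carousel ad
Mobile: the video ad 21/29 = 72.4%, the carousel ad 64/75 = 85.3% → the carousel ad
Tablet: the video ad 85/294 = 28.9%, the carousel ad 103/293 = 35.2% → the carousel ad
Overall: the video ad 191/2242 = 8.5%, the carousel ad 410/2492 = 16.5% → the carousel ad
The carousel ad wins overall and in every device group — no reversal.

No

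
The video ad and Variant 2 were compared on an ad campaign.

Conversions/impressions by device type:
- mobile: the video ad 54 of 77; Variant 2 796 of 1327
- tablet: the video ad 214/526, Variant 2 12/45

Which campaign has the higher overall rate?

Variant 2

Mobile: the video ad 54/77 = 70.1%, Variant 2 796/1327 = 60.0% → the video ad
Tablet: the video ad 214/526 = 40.7%, Variant 2 12/45 = 26.7% → the video ad
Overall: the video ad 268/603 = 44.4%, Variant 2 808/1372 = 58.9% → Variant 2
(The video ad wins every device group but Variant 2 wins overall — the video ad's impressions skew toward the low-rate tablet group.)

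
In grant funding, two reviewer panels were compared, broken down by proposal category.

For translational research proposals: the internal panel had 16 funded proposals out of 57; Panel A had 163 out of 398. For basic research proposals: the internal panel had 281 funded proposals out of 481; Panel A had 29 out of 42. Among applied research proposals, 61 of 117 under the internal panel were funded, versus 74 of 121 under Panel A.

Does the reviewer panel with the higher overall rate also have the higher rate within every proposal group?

Translational research: the internal panel 16/57 = 28.1%, Panel A 163/398 = 41.0% → Panel A
Basic research: the internal panel 281/481 = 58.4%, Panel A 29/42 = 69.0% → Panel A
Applied research: the internal panel 61/117 = 52.1%, Panel A 74/121 = 61.2% → Panel A
Overall: the internal panel 358/655 = 54.7%, Panel A 266/561 = 47.4% → the internal panel
Panel A wins each proposal group but the internal panel wins overall — the comparison reverses. Panel A's proposals skew toward translational research, which has a lower base rate.

No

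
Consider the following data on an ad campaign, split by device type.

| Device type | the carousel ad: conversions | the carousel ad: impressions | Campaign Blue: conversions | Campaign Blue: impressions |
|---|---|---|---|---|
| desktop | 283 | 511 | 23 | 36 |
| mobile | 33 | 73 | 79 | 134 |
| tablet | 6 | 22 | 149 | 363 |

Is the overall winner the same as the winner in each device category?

No

Desktop: the carousel ad 283/511 = 55.4%, Campaign Blue 23/36 = 63.9% → Campaign Blue
Mobile: the carousel ad 33/73 = 45.2%, Campaign Blue 79/134 = 59.0% → Campaign Blue
Tablet: the carousel ad 6/22 = 27.3%, Campaign Blue 149/363 = 41.0% → Campaign Blue
Overall: the carousel ad 322/606 = 53.1%, Campaign Blue 251/533 = 47.1% → the carousel ad
Campaign Blue wins each device group but the carousel ad wins overall — the comparison reverses. Campaign Blue's impressions skew toward tablet, which has a lower base rate.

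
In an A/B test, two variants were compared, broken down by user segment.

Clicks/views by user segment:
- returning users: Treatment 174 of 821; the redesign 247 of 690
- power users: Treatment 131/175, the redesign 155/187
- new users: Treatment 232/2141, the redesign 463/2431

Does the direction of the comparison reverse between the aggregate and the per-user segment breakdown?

Returning users: Treatment 174/821 = 21.2%, the redesign 247/690 = 35.8% → the redesign
Power users: Treatment 131/175 = 74.9%, the redesign 155/187 = 82.9% → the redesign
New users: Treatment 232/2141 = 10.8%, the redesign 463/2431 = 19.0% → the redesign
Overall: Treatment 537/3137 = 17.1%, the redesign 865/3308 = 26.1% → the redesign
The redesign wins overall and in every user group — no reversal.

No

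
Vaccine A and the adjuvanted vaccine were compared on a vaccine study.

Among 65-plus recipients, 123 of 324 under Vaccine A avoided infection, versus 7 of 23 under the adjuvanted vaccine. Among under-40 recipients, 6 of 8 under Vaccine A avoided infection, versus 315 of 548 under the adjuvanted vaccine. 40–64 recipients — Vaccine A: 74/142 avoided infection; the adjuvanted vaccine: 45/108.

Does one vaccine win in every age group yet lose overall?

65-plus: Vaccine A 123/324 = 38.0%, the adjuvanted vaccine 7/23 = 30.4% → Vaccine A
Under-40: Vaccine A 6/8 = 75.0%, the adjuvanted vaccine 315/548 = 57.5% → Vaccine A
40–64: Vaccine A 74/142 = 52.1%, the adjuvanted vaccine 45/108 = 41.7% → Vaccine A
Overall: Vaccine A 203/474 = 42.8%, the adjuvanted vaccine 367/679 = 54.1% → the adjuvanted vaccine
Vaccine A wins each age group but the adjuvanted vaccine wins overall — the comparison reverses. Vaccine A's recipients skew toward 65-plus, which has a lower base rate.

Yes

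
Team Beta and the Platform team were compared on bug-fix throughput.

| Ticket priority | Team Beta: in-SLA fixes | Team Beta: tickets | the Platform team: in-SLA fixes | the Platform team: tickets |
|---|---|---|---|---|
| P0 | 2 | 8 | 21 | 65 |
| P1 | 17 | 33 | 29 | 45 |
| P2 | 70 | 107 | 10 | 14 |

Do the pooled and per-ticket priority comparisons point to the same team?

P0: Team Beta 2/8 = 25.0%, the Platform team 21/65 = 32.3% → the Platform team
P1: Team Beta 17/33 = 51.5%, the Platform team 29/45 = 64.4% → the Platform team
P2: Team Beta 70/107 = 65.4%, the Platform team 10/14 = 71.4% → the Platform team
Overall: Team Beta 89/148 = 60.1%, the Platform team 60/124 = 48.4% → Team Beta
The Platform team wins each ticket group but Team Beta wins overall — the comparison reverses. The Platform team's tickets skew toward P0, which has a lower base rate.

No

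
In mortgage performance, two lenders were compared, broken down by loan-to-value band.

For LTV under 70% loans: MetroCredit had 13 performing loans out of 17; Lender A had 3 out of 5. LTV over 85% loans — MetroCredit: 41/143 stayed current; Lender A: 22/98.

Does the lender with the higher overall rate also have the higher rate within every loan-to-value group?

Yes

LTV under 70%: MetroCredit 13/17 = 76.5%, Lender A 3/5 = 60.0% → MetroCredit
LTV over 85%: MetroCredit 41/143 = 28.7%, Lender A 22/98 = 22.4% → MetroCredit
Overall: MetroCredit 54/160 = 33.8%, Lender A 25/103 = 24.3% → MetroCredit
MetroCredit wins overall and in every loan-to-value group — no reversal.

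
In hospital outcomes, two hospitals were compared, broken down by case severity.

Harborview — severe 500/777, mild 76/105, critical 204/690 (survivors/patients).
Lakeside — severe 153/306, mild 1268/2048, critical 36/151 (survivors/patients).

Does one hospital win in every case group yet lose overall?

Severe: Harborview 500/777 = 64.4%, Lakeside 153/306 = 50.0% → Harborview
Mild: Harborview 76/105 = 72.4%, Lakeside 1268/2048 = 61.9% → Harborview
Critical: Harborview 204/690 = 29.6%, Lakeside 36/151 = 23.8% → Harborview
Overall: Harborview 780/1572 = 49.6%, Lakeside 1457/2505 = 58.2% → Lakeside
Harborview wins each case group but Lakeside wins overall — the comparison reverses. Harborview's patients skew toward critical, which has a lower base rate.

Yes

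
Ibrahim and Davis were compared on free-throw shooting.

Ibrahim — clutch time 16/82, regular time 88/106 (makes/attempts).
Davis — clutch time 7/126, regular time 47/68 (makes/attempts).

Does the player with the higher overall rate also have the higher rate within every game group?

Yes

Clutch time: Ibrahim 16/82 = 19.5%, Davis 7/126 = 5.6% → Ibrahim
Regular time: Ibrahim 88/106 = 83.0%, Davis 47/68 = 69.1% → Ibrahim
Overall: Ibrahim 104/188 = 55.3%, Davis 54/194 = 27.8% → Ibrahim
Ibrahim wins overall and in every game group — no reversal.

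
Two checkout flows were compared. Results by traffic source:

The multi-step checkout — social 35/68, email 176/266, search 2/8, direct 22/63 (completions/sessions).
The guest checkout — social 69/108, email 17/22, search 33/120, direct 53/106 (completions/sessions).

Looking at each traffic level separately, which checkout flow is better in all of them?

the guest checkout

Social: the multi-step checkout 35/68 = 51.5%, the guest checkout 69/108 = 63.9% → the guest checkout
Email: the multi-step checkout 176/266 = 66.2%, the guest checkout 17/22 = 77.3% → the guest checkout
Search: the multi-step checkout 2/8 = 25.0%, the guest checkout 33/120 = 27.5% → the guest checkout
Direct: the multi-step checkout 22/63 = 34.9%, the guest checkout 53/106 = 50.0% → the guest checkout
The guest checkout has the higher rate in all 4 groups.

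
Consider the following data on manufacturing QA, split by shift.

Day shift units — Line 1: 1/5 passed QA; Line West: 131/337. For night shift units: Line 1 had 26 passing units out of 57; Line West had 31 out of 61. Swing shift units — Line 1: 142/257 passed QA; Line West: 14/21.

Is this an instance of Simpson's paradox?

Day shift: Line 1 1/5 = 20.0%, Line West 131/337 = 38.9% → Line West
Night shift: Line 1 26/57 = 45.6%, Line West 31/61 = 50.8% → Line West
Swing shift: Line 1 142/257 = 55.3%, Line West 14/21 = 66.7% → Line West
Overall: Line 1 169/319 = 53.0%, Line West 176/419 = 42.0% → Line 1
Line West wins each shift group but Line 1 wins overall — the comparison reverses. Line West's units skew toward day shift, which has a lower base rate.

Yes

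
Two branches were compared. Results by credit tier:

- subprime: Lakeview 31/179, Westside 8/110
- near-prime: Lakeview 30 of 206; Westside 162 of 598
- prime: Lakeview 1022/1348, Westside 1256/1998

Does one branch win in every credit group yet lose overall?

Subprime: Lakeview 31/179 = 17.3%, Westside 8/110 = 7.3% → Lakeview
Near-prime: Lakeview 30/206 = 14.6%, Westside 162/598 = 27.1% → Westside
Prime: Lakeview 1022/1348 = 75.8%, Westside 1256/1998 = 62.9% → Lakeview
Overall: Lakeview 1083/1733 = 62.5%, Westside 1426/2706 = 52.7% → Lakeview
Neither sweeps: Lakeview wins 2 of 3 groups, Westside wins 1. Lakeview wins overall but not every group — no Simpson reversal.

No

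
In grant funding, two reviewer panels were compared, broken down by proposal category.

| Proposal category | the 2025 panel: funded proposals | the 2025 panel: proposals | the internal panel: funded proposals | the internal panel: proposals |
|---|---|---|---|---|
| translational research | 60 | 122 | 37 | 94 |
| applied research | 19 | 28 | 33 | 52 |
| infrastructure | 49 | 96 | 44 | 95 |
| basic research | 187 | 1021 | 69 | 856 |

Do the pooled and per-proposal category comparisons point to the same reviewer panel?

Yes

Translational research: the 2025 panel 60/122 = 49.2%, the internal panel 37/94 = 39.4% → the 2025 panel
Applied research: the 2025 panel 19/28 = 67.9%, the internal panel 33/52 = 63.5% → the 2025 panel
Infrastructure: the 2025 panel 49/96 = 51.0%, the internal panel 44/95 = 46.3% → the 2025 panel
Basic research: the 2025 panel 187/1021 = 18.3%, the internal panel 69/856 = 8.1% → the 2025 panel
Overall: the 2025 panel 315/1267 = 24.9%, the internal panel 183/1097 = 16.7% → the 2025 panel
The 2025 panel wins overall and in every proposal group — no reversal.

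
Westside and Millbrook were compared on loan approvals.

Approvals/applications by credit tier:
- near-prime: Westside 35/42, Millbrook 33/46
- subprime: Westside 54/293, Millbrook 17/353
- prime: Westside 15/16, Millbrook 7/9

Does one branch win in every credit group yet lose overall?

No

Near-prime: Westside 35/42 = 83.3%, Millbrook 33/46 = 71.7% → Westside
Subprime: Westside 54/293 = 18.4%, Millbrook 17/353 = 4.8% → Westside
Prime: Westside 15/16 = 93.8%, Millbrook 7/9 = 77.8% → Westside
Overall: Westside 104/351 = 29.6%, Millbrook 57/408 = 14.0% → Westside
Westside wins overall and in every credit group — no reversal.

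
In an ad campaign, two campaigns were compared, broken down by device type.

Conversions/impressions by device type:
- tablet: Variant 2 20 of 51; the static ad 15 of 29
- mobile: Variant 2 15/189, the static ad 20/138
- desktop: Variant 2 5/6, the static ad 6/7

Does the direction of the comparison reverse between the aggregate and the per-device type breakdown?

Tablet: Variant 2 20/51 = 39.2%, the static ad 15/29 = 51.7% → the static ad
Mobile: Variant 2 15/189 = 7.9%, the static ad 20/138 = 14.5% → the static ad
Desktop: Variant 2 5/6 = 83.3%, the static ad 6/7 = 85.7% → the static ad
Overall: Variant 2 40/246 = 16.3%, the static ad 41/174 = 23.6% → the static ad
The static ad wins overall and in every device group — no reversal.

No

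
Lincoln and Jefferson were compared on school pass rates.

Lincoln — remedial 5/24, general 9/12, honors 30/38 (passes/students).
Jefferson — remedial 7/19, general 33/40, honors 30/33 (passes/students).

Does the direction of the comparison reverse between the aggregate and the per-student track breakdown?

Remedial: Lincoln 5/24 = 20.8%, Jefferson 7/19 = 36.8% → Jefferson
General: Lincoln 9/12 = 75.0%, Jefferson 33/40 = 82.5% → Jefferson
Honors: Lincoln 30/38 = 78.9%, Jefferson 30/33 = 90.9% → Jefferson
Overall: Lincoln 44/74 = 59.5%, Jefferson 70/92 = 76.1% → Jefferson
Jefferson wins overall and in every student group — no reversal.

No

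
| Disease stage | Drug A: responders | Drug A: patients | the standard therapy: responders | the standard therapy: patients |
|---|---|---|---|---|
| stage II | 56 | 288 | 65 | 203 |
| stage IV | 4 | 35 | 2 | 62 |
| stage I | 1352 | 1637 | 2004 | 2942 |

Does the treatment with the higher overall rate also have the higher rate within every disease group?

Stage II: Drug A 56/288 = 19.4%, the standard therapy 65/203 = 32.0% → the standard therapy
Stage IV: Drug A 4/35 = 11.4%, the standard therapy 2/62 = 3.2% → Drug A
Stage I: Drug A 1352/1637 = 82.6%, the standard therapy 2004/2942 = 68.1% → Drug A
Overall: Drug A 1412/1960 = 72.0%, the standard therapy 2071/3207 = 64.6% → Drug A
Neither sweeps: Drug A wins 2 of 3 groups, the standard therapy wins 1. Drug A wins overall but not every group — no Simpson reversal.

No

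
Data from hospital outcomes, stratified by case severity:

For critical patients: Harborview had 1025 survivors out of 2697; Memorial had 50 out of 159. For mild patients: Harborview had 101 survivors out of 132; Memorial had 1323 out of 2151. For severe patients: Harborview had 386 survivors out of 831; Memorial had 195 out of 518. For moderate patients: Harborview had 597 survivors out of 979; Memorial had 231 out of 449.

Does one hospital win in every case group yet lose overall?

Yes

Critical: Harborview 1025/2697 = 38.0%, Memorial 50/159 = 31.4% → Harborview
Mild: Harborview 101/132 = 76.5%, Memorial 1323/2151 = 61.5% → Harborview
Severe: Harborview 386/831 = 46.5%, Memorial 195/518 = 37.6% → Harborview
Moderate: Harborview 597/979 = 61.0%, Memorial 231/449 = 51.4% → Harborview
Overall: Harborview 2109/4639 = 45.5%, Memorial 1799/3277 = 54.9% → Memorial
Harborview wins each case group but Memorial wins overall — the comparison reverses. Harborview's patients skew toward critical, which has a lower base rate.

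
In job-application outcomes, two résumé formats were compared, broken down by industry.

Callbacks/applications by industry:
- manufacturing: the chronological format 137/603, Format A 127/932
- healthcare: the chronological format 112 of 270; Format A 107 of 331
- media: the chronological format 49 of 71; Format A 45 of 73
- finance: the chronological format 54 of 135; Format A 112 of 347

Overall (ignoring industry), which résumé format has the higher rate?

Manufacturing: the chronological format 137/603 = 22.7%, Format A 127/932 = 13.6% → the chronological format
Healthcare: the chronological format 112/270 = 41.5%, Format A 107/331 = 32.3% → the chronological format
Media: the chronological format 49/71 = 69.0%, Format A 45/73 = 61.6% → the chronological format
Finance: the chronological format 54/135 = 40.0%, Format A 112/347 = 32.3% → the chronological format
Overall: the chronological format 352/1079 = 32.6%, Format A 391/1683 = 23.2% → the chronological format

the chronological format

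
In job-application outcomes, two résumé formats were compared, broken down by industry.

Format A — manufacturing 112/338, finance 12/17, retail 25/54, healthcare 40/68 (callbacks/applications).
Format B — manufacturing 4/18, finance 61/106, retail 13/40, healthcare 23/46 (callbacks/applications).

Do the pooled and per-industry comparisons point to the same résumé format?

Manufacturing: Format A 112/338 = 33.1%, Format B 4/18 = 22.2% → Format A
Finance: Format A 12/17 = 70.6%, Format B 61/106 = 57.5% → Format A
Retail: Format A 25/54 = 46.3%, Format B 13/40 = 32.5% → Format A
Healthcare: Format A 40/68 = 58.8%, Format B 23/46 = 50.0% → Format A
Overall: Format A 189/477 = 39.6%, Format B 101/210 = 48.1% → Format B
Format A wins each industry group but Format B wins overall — the comparison reverses. Format A's applications skew toward manufacturing, which has a lower base rate.

No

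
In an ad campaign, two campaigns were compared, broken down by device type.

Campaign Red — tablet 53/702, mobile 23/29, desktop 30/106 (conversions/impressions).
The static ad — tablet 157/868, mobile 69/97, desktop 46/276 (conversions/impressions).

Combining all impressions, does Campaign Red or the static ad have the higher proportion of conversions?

the static ad

Tablet: Campaign Red 53/702 = 7.5%, the static ad 157/868 = 18.1% → the static ad
Mobile: Campaign Red 23/29 = 79.3%, the static ad 69/97 = 71.1% → Campaign Red
Desktop: Campaign Red 30/106 = 28.3%, the static ad 46/276 = 16.7% → Campaign Red
Overall: Campaign Red 106/837 = 12.7%, the static ad 272/1241 = 21.9% → the static ad
(Neither sweeps every device group, but the static ad has the higher pooled rate.)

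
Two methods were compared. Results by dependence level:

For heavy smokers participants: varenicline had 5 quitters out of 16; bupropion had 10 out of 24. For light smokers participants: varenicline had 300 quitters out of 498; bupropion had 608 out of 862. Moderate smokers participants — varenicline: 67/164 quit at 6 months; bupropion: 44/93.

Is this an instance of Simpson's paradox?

Heavy smokers: varenicline 5/16 = 31.2%, bupropion 10/24 = 41.7% → bupropion
Light smokers: varenicline 300/498 = 60.2%, bupropion 608/862 = 70.5% → bupropion
Moderate smokers: varenicline 67/164 = 40.9%, bupropion 44/93 = 47.3% → bupropion
Overall: varenicline 372/678 = 54.9%, bupropion 662/979 = 67.6% → bupropion
Bupropion wins overall and in every dependence group — no reversal.

No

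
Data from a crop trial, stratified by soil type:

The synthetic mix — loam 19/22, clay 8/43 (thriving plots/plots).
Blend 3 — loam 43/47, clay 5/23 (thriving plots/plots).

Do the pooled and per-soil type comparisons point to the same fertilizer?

Yes

Loam: the synthetic mix 19/22 = 86.4%, Blend 3 43/47 = 91.5% → Blend 3
Clay: the synthetic mix 8/43 = 18.6%, Blend 3 5/23 = 21.7% → Blend 3
Overall: the synthetic mix 27/65 = 41.5%, Blend 3 48/70 = 68.6% → Blend 3
Blend 3 wins overall and in every soil group — no reversal.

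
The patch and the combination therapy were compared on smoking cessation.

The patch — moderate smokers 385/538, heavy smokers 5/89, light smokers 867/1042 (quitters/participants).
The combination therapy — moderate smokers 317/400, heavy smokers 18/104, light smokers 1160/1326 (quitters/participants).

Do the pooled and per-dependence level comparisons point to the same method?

Moderate smokers: the patch 385/538 = 71.6%, the combination therapy 317/400 = 79.2% → the combination therapy
Heavy smokers: the patch 5/89 = 5.6%, the combination therapy 18/104 = 17.3% → the combination therapy
Light smokers: the patch 867/1042 = 83.2%, the combination therapy 1160/1326 = 87.5% → the combination therapy
Overall: the patch 1257/1669 = 75.3%, the combination therapy 1495/1830 = 81.7% → the combination therapy
The combination therapy wins overall and in every dependence group — no reversal.

Yes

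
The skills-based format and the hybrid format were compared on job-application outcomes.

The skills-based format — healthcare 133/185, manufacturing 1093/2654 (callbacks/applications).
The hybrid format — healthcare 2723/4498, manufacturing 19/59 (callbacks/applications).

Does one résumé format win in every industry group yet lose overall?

Yes

Healthcare: the skills-based format 133/185 = 71.9%, the hybrid format 2723/4498 = 60.5% → the skills-based format
Manufacturing: the skills-based format 1093/2654 = 41.2%, the hybrid format 19/59 = 32.2% → the skills-based format
Overall: the skills-based format 1226/2839 = 43.2%, the hybrid format 2742/4557 = 60.2% → the hybrid format
The skills-based format wins each industry group but the hybrid format wins overall — the comparison reverses. The skills-based format's applications skew toward manufacturing, which has a lower base rate.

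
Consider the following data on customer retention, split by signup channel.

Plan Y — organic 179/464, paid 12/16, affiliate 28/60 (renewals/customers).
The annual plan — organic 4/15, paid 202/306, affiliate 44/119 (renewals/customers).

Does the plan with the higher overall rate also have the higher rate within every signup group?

No

Organic: Plan Y 179/464 = 38.6%, the annual plan 4/15 = 26.7% → Plan Y
Paid: Plan Y 12/16 = 75.0%, the annual plan 202/306 = 66.0% → Plan Y
Affiliate: Plan Y 28/60 = 46.7%, the annual plan 44/119 = 37.0% → Plan Y
Overall: Plan Y 219/540 = 40.6%, the annual plan 250/440 = 56.8% → the annual plan
Plan Y wins each signup group but the annual plan wins overall — the comparison reverses. Plan Y's customers skew toward organic, which has a lower base rate.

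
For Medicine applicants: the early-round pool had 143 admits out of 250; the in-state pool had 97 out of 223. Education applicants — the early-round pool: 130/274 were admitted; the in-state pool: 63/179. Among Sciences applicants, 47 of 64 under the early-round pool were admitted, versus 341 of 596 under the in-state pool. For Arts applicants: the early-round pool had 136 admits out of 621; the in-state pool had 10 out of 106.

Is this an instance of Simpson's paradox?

Yes

Medicine: the early-round pool 143/250 = 57.2%, the in-state pool 97/223 = 43.5% → the early-round pool
Education: the early-round pool 130/274 = 47.4%, the in-state pool 63/179 = 35.2% → the early-round pool
Sciences: the early-round pool 47/64 = 73.4%, the in-state pool 341/596 = 57.2% → the early-round pool
Arts: the early-round pool 136/621 = 21.9%, the in-state pool 10/106 = 9.4% → the early-round pool
Overall: the early-round pool 456/1209 = 37.7%, the in-state pool 511/1104 = 46.3% → the in-state pool
The early-round pool wins each department group but the in-state pool wins overall — the comparison reverses. The early-round pool's applicants skew toward Arts, which has a lower base rate.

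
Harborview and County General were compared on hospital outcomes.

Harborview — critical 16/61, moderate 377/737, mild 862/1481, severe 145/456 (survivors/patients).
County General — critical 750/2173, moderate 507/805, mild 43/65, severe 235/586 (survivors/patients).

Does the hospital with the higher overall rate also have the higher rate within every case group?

No

Critical: Harborview 16/61 = 26.2%, County General 750/2173 = 34.5% → County General
Moderate: Harborview 377/737 = 51.2%, County General 507/805 = 63.0% → County General
Mild: Harborview 862/1481 = 58.2%, County General 43/65 = 66.2% → County General
Severe: Harborview 145/456 = 31.8%, County General 235/586 = 40.1% → County General
Overall: Harborview 1400/2735 = 51.2%, County General 1535/3629 = 42.3% → Harborview
County General wins each case group but Harborview wins overall — the comparison reverses. County General's patients skew toward critical, which has a lower base rate.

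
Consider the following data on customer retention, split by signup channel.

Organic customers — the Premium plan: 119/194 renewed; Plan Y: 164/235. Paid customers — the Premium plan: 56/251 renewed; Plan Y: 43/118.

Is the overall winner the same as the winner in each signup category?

Yes

Organic: the Premium plan 119/194 = 61.3%, Plan Y 164/235 = 69.8% → Plan Y
Paid: the Premium plan 56/251 = 22.3%, Plan Y 43/118 = 36.4% → Plan Y
Overall: the Premium plan 175/445 = 39.3%, Plan Y 207/353 = 58.6% → Plan Y
Plan Y wins overall and in every signup group — no reversal.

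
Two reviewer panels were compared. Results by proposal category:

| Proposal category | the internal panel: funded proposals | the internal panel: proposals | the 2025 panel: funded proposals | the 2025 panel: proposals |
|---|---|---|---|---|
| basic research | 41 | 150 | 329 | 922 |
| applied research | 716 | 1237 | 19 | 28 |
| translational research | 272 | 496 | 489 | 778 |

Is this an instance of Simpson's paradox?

Yes

Basic research: the internal panel 41/150 = 27.3%, the 2025 panel 329/922 = 35.7% → the 2025 panel
Applied research: the internal panel 716/1237 = 57.9%, the 2025 panel 19/28 = 67.9% → the 2025 panel
Translational research: the internal panel 272/496 = 54.8%, the 2025 panel 489/778 = 62.9% → the 2025 panel
Overall: the internal panel 1029/1883 = 54.6%, the 2025 panel 837/1728 = 48.4% → the internal panel
The 2025 panel wins each proposal group but the internal panel wins overall — the comparison reverses. The 2025 panel's proposals skew toward basic research, which has a lower base rate.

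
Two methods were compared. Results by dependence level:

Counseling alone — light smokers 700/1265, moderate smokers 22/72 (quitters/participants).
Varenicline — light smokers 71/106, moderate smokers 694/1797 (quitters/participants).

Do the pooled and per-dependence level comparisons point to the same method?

Light smokers: counseling alone 700/1265 = 55.3%, varenicline 71/106 = 67.0% → varenicline
Moderate smokers: counseling alone 22/72 = 30.6%, varenicline 694/1797 = 38.6% → varenicline
Overall: counseling alone 722/1337 = 54.0%, varenicline 765/1903 = 40.2% → counseling alone
Varenicline wins each dependence group but counseling alone wins overall — the comparison reverses. Varenicline's participants skew toward moderate smokers, which has a lower base rate.

No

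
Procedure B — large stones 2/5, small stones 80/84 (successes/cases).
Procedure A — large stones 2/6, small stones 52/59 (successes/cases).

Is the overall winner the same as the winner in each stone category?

Large stones: Procedure B 2/5 = 40.0%, Procedure A 2/6 = 33.3% → Procedure B
Small stones: Procedure B 80/84 = 95.2%, Procedure A 52/59 = 88.1% → Procedure B
Overall: Procedure B 82/89 = 92.1%, Procedure A 54/65 = 83.1% → Procedure B
Procedure B wins overall and in every stone group — no reversal.

Yes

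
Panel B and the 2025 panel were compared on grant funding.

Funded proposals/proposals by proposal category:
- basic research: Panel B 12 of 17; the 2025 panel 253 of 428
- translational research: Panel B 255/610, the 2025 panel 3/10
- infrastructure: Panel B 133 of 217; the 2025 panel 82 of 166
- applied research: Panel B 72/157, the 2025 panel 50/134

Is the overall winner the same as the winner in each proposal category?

No

Basic research: Panel B 12/17 = 70.6%, the 2025 panel 253/428 = 59.1% → Panel B
Translational research: Panel B 255/610 = 41.8%, the 2025 panel 3/10 = 30.0% → Panel B
Infrastructure: Panel B 133/217 = 61.3%, the 2025 panel 82/166 = 49.4% → Panel B
Applied research: Panel B 72/157 = 45.9%, the 2025 panel 50/134 = 37.3% → Panel B
Overall: Panel B 472/1001 = 47.2%, the 2025 panel 388/738 = 52.6% → the 2025 panel
Panel B wins each proposal group but the 2025 panel wins overall — the comparison reverses. Panel B's proposals skew toward translational research, which has a lower base rate.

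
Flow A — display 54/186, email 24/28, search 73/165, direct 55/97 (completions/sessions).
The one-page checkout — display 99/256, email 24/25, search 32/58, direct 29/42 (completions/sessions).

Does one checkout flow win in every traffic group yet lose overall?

Display: Flow A 54/186 = 29.0%, the one-page checkout 99/256 = 38.7% → the one-page checkout
Email: Flow A 24/28 = 85.7%, the one-page checkout 24/25 = 96.0% → the one-page checkout
Search: Flow A 73/165 = 44.2%, the one-page checkout 32/58 = 55.2% → the one-page checkout
Direct: Flow A 55/97 = 56.7%, the one-page checkout 29/42 = 69.0% → the one-page checkout
Overall: Flow A 206/476 = 43.3%, the one-page checkout 184/381 = 48.3% → the one-page checkout
The one-page checkout wins overall and in every traffic group — no reversal.

No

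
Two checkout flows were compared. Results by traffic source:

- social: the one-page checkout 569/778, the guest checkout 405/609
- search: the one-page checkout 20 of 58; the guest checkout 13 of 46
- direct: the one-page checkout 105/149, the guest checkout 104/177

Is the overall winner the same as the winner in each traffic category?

Social: the one-page checkout 569/778 = 73.1%, the guest checkout 405/609 = 66.5% → the one-page checkout
Search: the one-page checkout 20/58 = 34.5%, the guest checkout 13/46 = 28.3% → the one-page checkout
Direct: the one-page checkout 105/149 = 70.5%, the guest checkout 104/177 = 58.8% → the one-page checkout
Overall: the one-page checkout 694/985 = 70.5%, the guest checkout 522/832 = 62.7% → the one-page checkout
The one-page checkout wins overall and in every traffic group — no reversal.

Yes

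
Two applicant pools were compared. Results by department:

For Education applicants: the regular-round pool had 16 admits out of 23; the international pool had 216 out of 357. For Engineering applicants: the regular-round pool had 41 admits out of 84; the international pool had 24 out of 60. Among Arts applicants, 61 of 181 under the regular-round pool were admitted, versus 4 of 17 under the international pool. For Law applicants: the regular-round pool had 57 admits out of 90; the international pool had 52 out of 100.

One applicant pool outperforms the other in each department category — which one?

Education: the regular-round pool 16/23 = 69.6%, the international pool 216/357 = 60.5% → the regular-round pool
Engineering: the regular-round pool 41/84 = 48.8%, the international pool 24/60 = 40.0% → the regular-round pool
Arts: the regular-round pool 61/181 = 33.7%, the international pool 4/17 = 23.5% → the regular-round pool
Law: the regular-round pool 57/90 = 63.3%, the international pool 52/100 = 52.0% → the regular-round pool
The regular-round pool has the higher rate in all 4 groups.

the regular-round pool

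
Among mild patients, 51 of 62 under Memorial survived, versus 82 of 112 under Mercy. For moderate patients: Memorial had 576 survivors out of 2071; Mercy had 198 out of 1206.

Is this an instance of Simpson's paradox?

Mild: Memorial 51/62 = 82.3%, Mercy 82/112 = 73.2% → Memorial
Moderate: Memorial 576/2071 = 27.8%, Mercy 198/1206 = 16.4% → Memorial
Overall: Memorial 627/2133 = 29.4%, Mercy 280/1318 = 21.2% → Memorial
Memorial wins overall and in every case group — no reversal.

No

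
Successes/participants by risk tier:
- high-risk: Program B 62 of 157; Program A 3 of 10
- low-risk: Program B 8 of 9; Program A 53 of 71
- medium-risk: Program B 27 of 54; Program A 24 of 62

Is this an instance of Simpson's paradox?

High-risk: Program B 62/157 = 39.5%, Program A 3/10 = 30.0% → Program B
Low-risk: Program B 8/9 = 88.9%, Program A 53/71 = 74.6% → Program B
Medium-risk: Program B 27/54 = 50.0%, Program A 24/62 = 38.7% → Program B
Overall: Program B 97/220 = 44.1%, Program A 80/143 = 55.9% → Program A
Program B wins each risk group but Program A wins overall — the comparison reverses. Program B's participants skew toward high-risk, which has a lower base rate.

Yes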